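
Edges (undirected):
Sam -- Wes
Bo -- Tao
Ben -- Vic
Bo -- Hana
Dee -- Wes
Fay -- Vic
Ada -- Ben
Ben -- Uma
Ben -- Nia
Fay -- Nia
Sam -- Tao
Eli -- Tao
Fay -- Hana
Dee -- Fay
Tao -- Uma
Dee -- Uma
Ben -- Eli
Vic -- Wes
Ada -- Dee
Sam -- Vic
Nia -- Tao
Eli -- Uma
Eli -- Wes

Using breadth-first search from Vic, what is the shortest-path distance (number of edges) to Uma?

2

Level 0: Vic
Level 1: Ben, Fay, Sam, Wes
Level 2: Ada, Dee, Eli, Hana, Nia, Tao, Uma
Level 3: Bo
Uma first appears at level 2.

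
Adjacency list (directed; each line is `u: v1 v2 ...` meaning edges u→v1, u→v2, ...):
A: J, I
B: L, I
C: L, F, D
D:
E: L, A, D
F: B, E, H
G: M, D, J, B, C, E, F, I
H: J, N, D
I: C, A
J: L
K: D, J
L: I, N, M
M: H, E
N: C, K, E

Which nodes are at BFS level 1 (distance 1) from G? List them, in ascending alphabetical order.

Level 0: G
Level 1: B, C, D, E, F, I, J, M
Level 2: A, H, L
Level 3: N
Level 4: K

B, C, D, E, F, I, J, M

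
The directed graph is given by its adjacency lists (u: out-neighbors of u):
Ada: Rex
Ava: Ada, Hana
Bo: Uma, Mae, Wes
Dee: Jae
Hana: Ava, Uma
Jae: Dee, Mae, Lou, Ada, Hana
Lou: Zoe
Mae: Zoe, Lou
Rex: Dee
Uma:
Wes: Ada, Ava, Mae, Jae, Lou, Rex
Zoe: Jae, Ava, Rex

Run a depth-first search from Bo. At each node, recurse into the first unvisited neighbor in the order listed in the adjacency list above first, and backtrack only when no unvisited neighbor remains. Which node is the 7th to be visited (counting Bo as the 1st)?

Visit Bo
Bo → Uma
Bo → Mae
Mae → Zoe
Zoe → Jae
Jae → Dee
Jae → Lou
Jae → Ada
Ada → Rex
Jae → Hana
Hana → Ava
Bo → Wes

Visit order: Bo, Uma, Mae, Zoe, Jae, Dee, Lou, Ada, Rex, Hana, Ava, Wes

Lou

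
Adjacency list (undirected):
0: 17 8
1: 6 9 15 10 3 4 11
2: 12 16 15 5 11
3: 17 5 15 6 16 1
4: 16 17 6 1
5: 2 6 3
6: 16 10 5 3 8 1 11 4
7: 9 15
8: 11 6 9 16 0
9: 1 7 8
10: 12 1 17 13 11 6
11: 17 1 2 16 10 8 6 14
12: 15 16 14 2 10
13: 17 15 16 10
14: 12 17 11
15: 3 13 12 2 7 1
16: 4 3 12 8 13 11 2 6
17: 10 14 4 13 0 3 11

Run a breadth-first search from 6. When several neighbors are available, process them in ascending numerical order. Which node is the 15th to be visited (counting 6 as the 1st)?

Visit 6; enqueue 1, 3, 4, 5, 8, 10, 11, 16 → queue [1, 3, 4, 5, 8, 10, 11, 16]
Visit 1; enqueue 9, 15 → queue [3, 4, 5, 8, 10, 11, 16, 9, 15]
Visit 3; enqueue 17 → queue [4, 5, 8, 10, 11, 16, 9, 15, 17]
Visit 4 → queue [5, 8, 10, 11, 16, 9, 15, 17]
Visit 5; enqueue 2 → queue [8, 10, 11, 16, 9, 15, 17, 2]
Visit 8; enqueue 0 → queue [10, 11, 16, 9, 15, 17, 2, 0]
Visit 10; enqueue 12, 13 → queue [11, 16, 9, 15, 17, 2, 0, 12, 13]
Visit 11; enqueue 14 → queue [16, 9, 15, 17, 2, 0, 12, 13, 14]
Visit 16 → queue [9, 15, 17, 2, 0, 12, 13, 14]
Visit 9; enqueue 7 → queue [15, 17, 2, 0, 12, 13, 14, 7]
Visit 15 → queue [17, 2, 0, 12, 13, 14, 7]
Visit 17 → queue [2, 0, 12, 13, 14, 7]
Visit 2 → queue [0, 12, 13, 14, 7]
Visit 0 → queue [12, 13, 14, 7]
Visit 12 → queue [13, 14, 7]
Visit 13 → queue [14, 7]
Visit 14 → queue [7]
Visit 7 → queue []

Visit order: 6, 1, 3, 4, 5, 8, 10, 11, 16, 9, 15, 17, 2, 0, 12, 13, 14, 7

12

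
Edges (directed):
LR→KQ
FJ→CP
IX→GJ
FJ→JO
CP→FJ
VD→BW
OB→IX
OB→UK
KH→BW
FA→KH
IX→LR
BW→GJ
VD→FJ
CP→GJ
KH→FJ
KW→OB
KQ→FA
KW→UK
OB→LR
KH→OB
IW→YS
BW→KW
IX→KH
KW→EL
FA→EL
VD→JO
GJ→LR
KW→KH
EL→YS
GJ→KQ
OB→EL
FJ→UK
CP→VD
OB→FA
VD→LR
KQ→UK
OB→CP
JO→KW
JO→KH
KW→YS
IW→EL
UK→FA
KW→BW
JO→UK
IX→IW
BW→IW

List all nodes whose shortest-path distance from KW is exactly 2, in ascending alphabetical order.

CP, FA, FJ, GJ, IW, IX, LR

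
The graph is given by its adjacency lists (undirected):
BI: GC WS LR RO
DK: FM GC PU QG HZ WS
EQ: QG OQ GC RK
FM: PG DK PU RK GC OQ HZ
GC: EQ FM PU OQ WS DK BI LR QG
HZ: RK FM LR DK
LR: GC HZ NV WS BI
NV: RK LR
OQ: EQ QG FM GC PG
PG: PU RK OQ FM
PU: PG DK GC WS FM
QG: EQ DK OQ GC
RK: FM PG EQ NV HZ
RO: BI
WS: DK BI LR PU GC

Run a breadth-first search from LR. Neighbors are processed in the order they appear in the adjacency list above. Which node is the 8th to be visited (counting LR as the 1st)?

Visit LR; enqueue GC, HZ, NV, WS, BI → queue [GC, HZ, NV, WS, BI]
Visit GC; enqueue EQ, FM, PU, OQ, DK, QG → queue [HZ, NV, WS, BI, EQ, FM, PU, OQ, DK, QG]
Visit HZ; enqueue RK → queue [NV, WS, BI, EQ, FM, PU, OQ, DK, QG, RK]
Visit NV → queue [WS, BI, EQ, FM, PU, OQ, DK, QG, RK]
Visit WS → queue [BI, EQ, FM, PU, OQ, DK, QG, RK]
Visit BI; enqueue RO → queue [EQ, FM, PU, OQ, DK, QG, RK, RO]
Visit EQ → queue [FM, PU, OQ, DK, QG, RK, RO]
Visit FM; enqueue PG → queue [PU, OQ, DK, QG, RK, RO, PG]
Visit PU → queue [OQ, DK, QG, RK, RO, PG]
Visit OQ → queue [DK, QG, RK, RO, PG]
Visit DK → queue [QG, RK, RO, PG]
Visit QG → queue [RK, RO, PG]
Visit RK → queue [RO, PG]
Visit RO → queue [PG]
Visit PG → queue []

Visit order: LR, GC, HZ, NV, WS, BI, EQ, FM, PU, OQ, DK, QG, RK, RO, PG

FM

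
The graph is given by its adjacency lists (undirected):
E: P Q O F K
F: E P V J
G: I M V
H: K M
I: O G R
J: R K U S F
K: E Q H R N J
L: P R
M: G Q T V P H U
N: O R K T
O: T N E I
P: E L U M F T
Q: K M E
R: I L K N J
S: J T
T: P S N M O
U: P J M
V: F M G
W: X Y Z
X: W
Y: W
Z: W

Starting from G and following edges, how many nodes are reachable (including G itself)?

BFS from G visits: G, I, M, V, O, R, H, P, Q, T, U, F, E, N, J, K, L, S
Reachable nodes: 18 of 22 total.

18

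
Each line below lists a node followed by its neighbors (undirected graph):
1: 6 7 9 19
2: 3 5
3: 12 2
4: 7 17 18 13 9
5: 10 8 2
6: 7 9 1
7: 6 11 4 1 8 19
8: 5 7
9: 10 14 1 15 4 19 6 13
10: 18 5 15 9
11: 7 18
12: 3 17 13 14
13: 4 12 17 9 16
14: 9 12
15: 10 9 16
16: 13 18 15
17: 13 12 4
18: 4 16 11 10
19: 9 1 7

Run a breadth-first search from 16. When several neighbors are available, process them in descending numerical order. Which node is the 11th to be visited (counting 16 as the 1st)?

7

Visit 16; enqueue 18, 15, 13 → queue [18, 15, 13]
Visit 18; enqueue 11, 10, 4 → queue [15, 13, 11, 10, 4]
Visit 15; enqueue 9 → queue [13, 11, 10, 4, 9]
Visit 13; enqueue 17, 12 → queue [11, 10, 4, 9, 17, 12]
Visit 11; enqueue 7 → queue [10, 4, 9, 17, 12, 7]
Visit 10; enqueue 5 → queue [4, 9, 17, 12, 7, 5]
Visit 4 → queue [9, 17, 12, 7, 5]
Visit 9; enqueue 19, 14, 6, 1 → queue [17, 12, 7, 5, 19, 14, 6, 1]
Visit 17 → queue [12, 7, 5, 19, 14, 6, 1]
Visit 12; enqueue 3 → queue [7, 5, 19, 14, 6, 1, 3]
Visit 7; enqueue 8 → queue [5, 19, 14, 6, 1, 3, 8]
Visit 5; enqueue 2 → queue [19, 14, 6, 1, 3, 8, 2]
Visit 19 → queue [14, 6, 1, 3, 8, 2]
Visit 14 → queue [6, 1, 3, 8, 2]
Visit 6 → queue [1, 3, 8, 2]
Visit 1 → queue [3, 8, 2]
Visit 3 → queue [8, 2]
Visit 8 → queue [2]
Visit 2 → queue []

Visit order: 16, 18, 15, 13, 11, 10, 4, 9, 17, 12, 7, 5, 19, 14, 6, 1, 3, 8, 2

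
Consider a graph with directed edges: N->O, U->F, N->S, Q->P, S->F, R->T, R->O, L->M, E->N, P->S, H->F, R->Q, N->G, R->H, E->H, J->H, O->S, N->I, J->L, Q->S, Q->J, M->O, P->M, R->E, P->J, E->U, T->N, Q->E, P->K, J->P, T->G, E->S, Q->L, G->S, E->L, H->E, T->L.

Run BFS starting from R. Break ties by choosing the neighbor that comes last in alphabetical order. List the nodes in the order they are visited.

R, T, Q, O, H, E, N, L, G, S, P, J, F, U, I, M, K

Visit R; enqueue T, Q, O, H, E → queue [T, Q, O, H, E]
Visit T; enqueue N, L, G → queue [Q, O, H, E, N, L, G]
Visit Q; enqueue S, P, J → queue [O, H, E, N, L, G, S, P, J]
Visit O → queue [H, E, N, L, G, S, P, J]
Visit H; enqueue F → queue [E, N, L, G, S, P, J, F]
Visit E; enqueue U → queue [N, L, G, S, P, J, F, U]
Visit N; enqueue I → queue [L, G, S, P, J, F, U, I]
Visit L; enqueue M → queue [G, S, P, J, F, U, I, M]
Visit G → queue [S, P, J, F, U, I, M]
Visit S → queue [P, J, F, U, I, M]
Visit P; enqueue K → queue [J, F, U, I, M, K]
Visit J → queue [F, U, I, M, K]
Visit F → queue [U, I, M, K]
Visit U → queue [I, M, K]
Visit I → queue [M, K]
Visit M → queue [K]
Visit K → queue []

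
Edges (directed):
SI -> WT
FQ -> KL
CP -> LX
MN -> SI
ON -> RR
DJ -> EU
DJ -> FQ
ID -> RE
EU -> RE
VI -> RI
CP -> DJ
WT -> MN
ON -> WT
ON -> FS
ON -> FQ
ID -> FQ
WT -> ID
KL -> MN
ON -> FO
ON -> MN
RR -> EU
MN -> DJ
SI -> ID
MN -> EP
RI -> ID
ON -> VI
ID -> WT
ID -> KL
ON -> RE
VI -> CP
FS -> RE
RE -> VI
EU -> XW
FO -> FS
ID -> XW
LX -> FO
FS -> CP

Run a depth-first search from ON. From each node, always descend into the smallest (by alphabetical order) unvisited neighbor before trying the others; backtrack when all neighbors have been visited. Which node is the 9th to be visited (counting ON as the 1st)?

RI

Visit ON
ON → FO
FO → FS
FS → CP
CP → DJ
DJ → EU
EU → RE
RE → VI
VI → RI
RI → ID
ID → FQ
FQ → KL
KL → MN
MN → EP
MN → SI
SI → WT
ID → XW
CP → LX
ON → RR

Visit order: ON, FO, FS, CP, DJ, EU, RE, VI, RI, ID, FQ, KL, MN, EP, SI, WT, XW, LX, RR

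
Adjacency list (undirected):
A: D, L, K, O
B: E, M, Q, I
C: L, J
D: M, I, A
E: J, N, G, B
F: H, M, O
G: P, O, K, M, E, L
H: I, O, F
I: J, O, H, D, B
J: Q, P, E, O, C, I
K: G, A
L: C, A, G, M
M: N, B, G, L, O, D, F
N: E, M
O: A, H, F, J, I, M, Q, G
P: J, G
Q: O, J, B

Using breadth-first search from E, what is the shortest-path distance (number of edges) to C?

2

Level 0: E
Level 1: B, G, J, N
Level 2: C, I, K, L, M, O, P, Q
Level 3: A, D, F, H
C first appears at level 2.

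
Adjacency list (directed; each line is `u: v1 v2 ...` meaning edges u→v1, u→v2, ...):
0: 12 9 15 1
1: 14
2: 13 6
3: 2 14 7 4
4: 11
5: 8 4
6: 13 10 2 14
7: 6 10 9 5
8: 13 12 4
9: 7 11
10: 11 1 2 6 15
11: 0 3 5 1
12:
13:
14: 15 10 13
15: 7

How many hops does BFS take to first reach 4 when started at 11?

Level 0: 11
Level 1: 0, 1, 3, 5
Level 2: 2, 4, 7, 8, 9, 12, 14, 15
Level 3: 6, 10, 13
4 first appears at level 2.

2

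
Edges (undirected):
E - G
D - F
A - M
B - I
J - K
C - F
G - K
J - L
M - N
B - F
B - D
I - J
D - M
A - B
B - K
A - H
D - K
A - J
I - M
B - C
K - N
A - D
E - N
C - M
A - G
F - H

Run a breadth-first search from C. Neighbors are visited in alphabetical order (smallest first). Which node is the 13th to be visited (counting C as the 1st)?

E

Visit C; enqueue B, F, M → queue [B, F, M]
Visit B; enqueue A, D, I, K → queue [F, M, A, D, I, K]
Visit F; enqueue H → queue [M, A, D, I, K, H]
Visit M; enqueue N → queue [A, D, I, K, H, N]
Visit A; enqueue G, J → queue [D, I, K, H, N, G, J]
Visit D → queue [I, K, H, N, G, J]
Visit I → queue [K, H, N, G, J]
Visit K → queue [H, N, G, J]
Visit H → queue [N, G, J]
Visit N; enqueue E → queue [G, J, E]
Visit G → queue [J, E]
Visit J; enqueue L → queue [E, L]
Visit E → queue [L]
Visit L → queue []

Visit order: C, B, F, M, A, D, I, K, H, N, G, J, E, L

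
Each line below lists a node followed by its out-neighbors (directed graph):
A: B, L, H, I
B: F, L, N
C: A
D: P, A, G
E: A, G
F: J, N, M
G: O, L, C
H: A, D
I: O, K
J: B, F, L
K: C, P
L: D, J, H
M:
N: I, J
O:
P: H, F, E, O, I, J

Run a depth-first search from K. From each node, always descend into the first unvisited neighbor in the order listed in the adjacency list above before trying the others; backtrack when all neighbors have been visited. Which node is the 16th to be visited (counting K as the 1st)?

Visit K
K → C
C → A
A → B
B → F
F → J
J → L
L → D
D → P
P → H
P → E
E → G
G → O
P → I
F → N
F → M

Visit order: K, C, A, B, F, J, L, D, P, H, E, G, O, I, N, M

M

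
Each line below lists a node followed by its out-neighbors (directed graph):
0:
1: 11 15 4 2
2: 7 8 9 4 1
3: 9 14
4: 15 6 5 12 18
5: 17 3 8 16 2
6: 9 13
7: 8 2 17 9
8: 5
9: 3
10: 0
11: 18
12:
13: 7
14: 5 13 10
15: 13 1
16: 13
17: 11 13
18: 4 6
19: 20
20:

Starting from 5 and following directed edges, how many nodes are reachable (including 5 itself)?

BFS from 5 visits: 5, 17, 3, 8, 16, 2, 11, 13, 9, 14, 7, 4, 1, 18, 10, 15, 6, 12, 0
Reachable nodes: 19 of 21 total.

19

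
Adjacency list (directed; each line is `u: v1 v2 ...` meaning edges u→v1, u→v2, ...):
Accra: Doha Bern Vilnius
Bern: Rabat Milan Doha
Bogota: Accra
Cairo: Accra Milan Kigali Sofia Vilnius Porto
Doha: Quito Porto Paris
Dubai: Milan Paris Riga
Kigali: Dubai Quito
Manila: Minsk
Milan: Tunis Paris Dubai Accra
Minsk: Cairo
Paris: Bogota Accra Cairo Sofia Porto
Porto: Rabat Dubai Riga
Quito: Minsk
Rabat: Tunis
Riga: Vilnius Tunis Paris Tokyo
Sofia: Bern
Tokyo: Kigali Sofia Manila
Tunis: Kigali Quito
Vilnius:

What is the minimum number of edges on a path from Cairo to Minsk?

3

Level 0: Cairo
Level 1: Accra, Kigali, Milan, Porto, Sofia, Vilnius
Level 2: Bern, Doha, Dubai, Paris, Quito, Rabat, Riga, Tunis
Level 3: Bogota, Minsk, Tokyo
Level 4: Manila
Minsk first appears at level 3.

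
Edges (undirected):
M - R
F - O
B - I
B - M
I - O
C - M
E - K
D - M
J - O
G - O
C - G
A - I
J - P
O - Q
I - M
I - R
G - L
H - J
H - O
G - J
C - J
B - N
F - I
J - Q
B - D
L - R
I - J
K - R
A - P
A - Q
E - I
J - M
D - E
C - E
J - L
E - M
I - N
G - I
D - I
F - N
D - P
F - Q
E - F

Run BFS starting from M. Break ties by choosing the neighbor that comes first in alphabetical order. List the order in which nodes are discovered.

Visit M; enqueue B, C, D, E, I, J, R → queue [B, C, D, E, I, J, R]
Visit B; enqueue N → queue [C, D, E, I, J, R, N]
Visit C; enqueue G → queue [D, E, I, J, R, N, G]
Visit D; enqueue P → queue [E, I, J, R, N, G, P]
Visit E; enqueue F, K → queue [I, J, R, N, G, P, F, K]
Visit I; enqueue A, O → queue [J, R, N, G, P, F, K, A, O]
Visit J; enqueue H, L, Q → queue [R, N, G, P, F, K, A, O, H, L, Q]
Visit R → queue [N, G, P, F, K, A, O, H, L, Q]
Visit N → queue [G, P, F, K, A, O, H, L, Q]
Visit G → queue [P, F, K, A, O, H, L, Q]
Visit P → queue [F, K, A, O, H, L, Q]
Visit F → queue [K, A, O, H, L, Q]
Visit K → queue [A, O, H, L, Q]
Visit A → queue [O, H, L, Q]
Visit O → queue [H, L, Q]
Visit H → queue [L, Q]
Visit L → queue [Q]
Visit Q → queue []

M B C D E I J R N G P F K A O H L Q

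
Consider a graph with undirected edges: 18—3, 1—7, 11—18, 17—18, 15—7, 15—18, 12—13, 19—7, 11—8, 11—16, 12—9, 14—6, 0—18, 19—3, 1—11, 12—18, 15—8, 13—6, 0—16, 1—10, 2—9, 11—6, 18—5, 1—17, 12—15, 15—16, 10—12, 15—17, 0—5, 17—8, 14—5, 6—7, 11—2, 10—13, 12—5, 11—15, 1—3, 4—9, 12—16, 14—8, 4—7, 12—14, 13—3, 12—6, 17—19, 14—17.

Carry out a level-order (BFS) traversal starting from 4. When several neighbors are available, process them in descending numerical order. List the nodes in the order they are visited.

4, 9, 7, 12, 2, 19, 15, 6, 1, 18, 16, 14, 13, 10, 5, 11, 17, 3, 8, 0

Visit 4; enqueue 9, 7 → queue [9, 7]
Visit 9; enqueue 12, 2 → queue [7, 12, 2]
Visit 7; enqueue 19, 15, 6, 1 → queue [12, 2, 19, 15, 6, 1]
Visit 12; enqueue 18, 16, 14, 13, 10, 5 → queue [2, 19, 15, 6, 1, 18, 16, 14, 13, 10, 5]
Visit 2; enqueue 11 → queue [19, 15, 6, 1, 18, 16, 14, 13, 10, 5, 11]
Visit 19; enqueue 17, 3 → queue [15, 6, 1, 18, 16, 14, 13, 10, 5, 11, 17, 3]
Visit 15; enqueue 8 → queue [6, 1, 18, 16, 14, 13, 10, 5, 11, 17, 3, 8]
Visit 6 → queue [1, 18, 16, 14, 13, 10, 5, 11, 17, 3, 8]
Visit 1 → queue [18, 16, 14, 13, 10, 5, 11, 17, 3, 8]
Visit 18; enqueue 0 → queue [16, 14, 13, 10, 5, 11, 17, 3, 8, 0]
Visit 16 → queue [14, 13, 10, 5, 11, 17, 3, 8, 0]
Visit 14 → queue [13, 10, 5, 11, 17, 3, 8, 0]
Visit 13 → queue [10, 5, 11, 17, 3, 8, 0]
Visit 10 → queue [5, 11, 17, 3, 8, 0]
Visit 5 → queue [11, 17, 3, 8, 0]
Visit 11 → queue [17, 3, 8, 0]
Visit 17 → queue [3, 8, 0]
Visit 3 → queue [8, 0]
Visit 8 → queue [0]
Visit 0 → queue []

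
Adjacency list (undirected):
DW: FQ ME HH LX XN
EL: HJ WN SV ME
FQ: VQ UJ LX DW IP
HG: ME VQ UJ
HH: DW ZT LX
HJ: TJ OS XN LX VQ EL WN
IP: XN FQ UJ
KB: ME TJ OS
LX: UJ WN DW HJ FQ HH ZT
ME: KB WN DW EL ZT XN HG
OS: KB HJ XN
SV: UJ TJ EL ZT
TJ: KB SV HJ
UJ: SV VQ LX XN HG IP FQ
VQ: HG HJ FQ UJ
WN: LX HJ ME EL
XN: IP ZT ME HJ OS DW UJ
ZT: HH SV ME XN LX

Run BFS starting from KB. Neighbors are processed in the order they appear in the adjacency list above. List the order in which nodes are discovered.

KB ME TJ OS WN DW EL ZT XN HG SV HJ LX FQ HH IP UJ VQ

Visit KB; enqueue ME, TJ, OS → queue [ME, TJ, OS]
Visit ME; enqueue WN, DW, EL, ZT, XN, HG → queue [TJ, OS, WN, DW, EL, ZT, XN, HG]
Visit TJ; enqueue SV, HJ → queue [OS, WN, DW, EL, ZT, XN, HG, SV, HJ]
Visit OS → queue [WN, DW, EL, ZT, XN, HG, SV, HJ]
Visit WN; enqueue LX → queue [DW, EL, ZT, XN, HG, SV, HJ, LX]
Visit DW; enqueue FQ, HH → queue [EL, ZT, XN, HG, SV, HJ, LX, FQ, HH]
Visit EL → queue [ZT, XN, HG, SV, HJ, LX, FQ, HH]
Visit ZT → queue [XN, HG, SV, HJ, LX, FQ, HH]
Visit XN; enqueue IP, UJ → queue [HG, SV, HJ, LX, FQ, HH, IP, UJ]
Visit HG; enqueue VQ → queue [SV, HJ, LX, FQ, HH, IP, UJ, VQ]
Visit SV → queue [HJ, LX, FQ, HH, IP, UJ, VQ]
Visit HJ → queue [LX, FQ, HH, IP, UJ, VQ]
Visit LX → queue [FQ, HH, IP, UJ, VQ]
Visit FQ → queue [HH, IP, UJ, VQ]
Visit HH → queue [IP, UJ, VQ]
Visit IP → queue [UJ, VQ]
Visit UJ → queue [VQ]
Visit VQ → queue []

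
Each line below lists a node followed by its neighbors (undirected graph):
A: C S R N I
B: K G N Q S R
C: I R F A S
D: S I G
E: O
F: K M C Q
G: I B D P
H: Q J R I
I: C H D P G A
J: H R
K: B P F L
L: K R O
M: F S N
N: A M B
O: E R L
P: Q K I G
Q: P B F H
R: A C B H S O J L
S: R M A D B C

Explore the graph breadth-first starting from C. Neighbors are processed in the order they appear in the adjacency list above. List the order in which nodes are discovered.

C → I → R → F → A → S → H → D → P → G → B → O → J → L → K → M → Q → N → E

Visit C; enqueue I, R, F, A, S → queue [I, R, F, A, S]
Visit I; enqueue H, D, P, G → queue [R, F, A, S, H, D, P, G]
Visit R; enqueue B, O, J, L → queue [F, A, S, H, D, P, G, B, O, J, L]
Visit F; enqueue K, M, Q → queue [A, S, H, D, P, G, B, O, J, L, K, M, Q]
Visit A; enqueue N → queue [S, H, D, P, G, B, O, J, L, K, M, Q, N]
Visit S → queue [H, D, P, G, B, O, J, L, K, M, Q, N]
Visit H → queue [D, P, G, B, O, J, L, K, M, Q, N]
Visit D → queue [P, G, B, O, J, L, K, M, Q, N]
Visit P → queue [G, B, O, J, L, K, M, Q, N]
Visit G → queue [B, O, J, L, K, M, Q, N]
Visit B → queue [O, J, L, K, M, Q, N]
Visit O; enqueue E → queue [J, L, K, M, Q, N, E]
Visit J → queue [L, K, M, Q, N, E]
Visit L → queue [K, M, Q, N, E]
Visit K → queue [M, Q, N, E]
Visit M → queue [Q, N, E]
Visit Q → queue [N, E]
Visit N → queue [E]
Visit E → queue []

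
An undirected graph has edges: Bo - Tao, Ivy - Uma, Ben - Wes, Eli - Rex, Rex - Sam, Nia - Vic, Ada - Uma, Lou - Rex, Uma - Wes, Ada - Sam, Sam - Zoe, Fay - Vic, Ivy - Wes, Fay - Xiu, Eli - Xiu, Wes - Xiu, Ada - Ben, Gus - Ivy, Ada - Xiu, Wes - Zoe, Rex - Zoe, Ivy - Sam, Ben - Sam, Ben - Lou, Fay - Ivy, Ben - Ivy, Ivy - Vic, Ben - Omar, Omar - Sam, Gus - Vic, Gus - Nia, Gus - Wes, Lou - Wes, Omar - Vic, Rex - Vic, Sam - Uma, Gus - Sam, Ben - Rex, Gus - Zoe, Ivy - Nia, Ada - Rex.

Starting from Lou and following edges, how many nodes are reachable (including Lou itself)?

16

BFS from Lou visits: Lou, Wes, Rex, Ben, Zoe, Xiu, Uma, Ivy, Gus, Vic, Sam, Eli, Ada, Omar, Fay, Nia
Reachable nodes: 16 of 18 total.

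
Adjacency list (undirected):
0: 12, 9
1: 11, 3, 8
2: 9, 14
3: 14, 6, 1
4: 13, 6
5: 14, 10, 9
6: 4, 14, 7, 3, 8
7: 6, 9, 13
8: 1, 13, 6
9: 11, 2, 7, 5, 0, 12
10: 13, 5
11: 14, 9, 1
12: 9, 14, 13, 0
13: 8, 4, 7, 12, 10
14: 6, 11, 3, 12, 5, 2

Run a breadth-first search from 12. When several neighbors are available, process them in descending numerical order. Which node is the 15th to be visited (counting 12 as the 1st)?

Visit 12; enqueue 14, 13, 9, 0 → queue [14, 13, 9, 0]
Visit 14; enqueue 11, 6, 5, 3, 2 → queue [13, 9, 0, 11, 6, 5, 3, 2]
Visit 13; enqueue 10, 8, 7, 4 → queue [9, 0, 11, 6, 5, 3, 2, 10, 8, 7, 4]
Visit 9 → queue [0, 11, 6, 5, 3, 2, 10, 8, 7, 4]
Visit 0 → queue [11, 6, 5, 3, 2, 10, 8, 7, 4]
Visit 11; enqueue 1 → queue [6, 5, 3, 2, 10, 8, 7, 4, 1]
Visit 6 → queue [5, 3, 2, 10, 8, 7, 4, 1]
Visit 5 → queue [3, 2, 10, 8, 7, 4, 1]
Visit 3 → queue [2, 10, 8, 7, 4, 1]
Visit 2 → queue [10, 8, 7, 4, 1]
Visit 10 → queue [8, 7, 4, 1]
Visit 8 → queue [7, 4, 1]
Visit 7 → queue [4, 1]
Visit 4 → queue [1]
Visit 1 → queue []

Visit order: 12, 14, 13, 9, 0, 11, 6, 5, 3, 2, 10, 8, 7, 4, 1

1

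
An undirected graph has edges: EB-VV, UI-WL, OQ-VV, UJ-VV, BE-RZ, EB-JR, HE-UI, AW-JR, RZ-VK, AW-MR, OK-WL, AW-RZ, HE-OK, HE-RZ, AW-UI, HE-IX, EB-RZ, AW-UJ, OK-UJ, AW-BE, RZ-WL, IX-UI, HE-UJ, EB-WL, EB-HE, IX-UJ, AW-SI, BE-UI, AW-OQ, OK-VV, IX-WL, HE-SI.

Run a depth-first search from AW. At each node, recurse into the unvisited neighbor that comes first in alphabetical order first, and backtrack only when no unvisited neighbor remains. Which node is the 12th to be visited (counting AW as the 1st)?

OQ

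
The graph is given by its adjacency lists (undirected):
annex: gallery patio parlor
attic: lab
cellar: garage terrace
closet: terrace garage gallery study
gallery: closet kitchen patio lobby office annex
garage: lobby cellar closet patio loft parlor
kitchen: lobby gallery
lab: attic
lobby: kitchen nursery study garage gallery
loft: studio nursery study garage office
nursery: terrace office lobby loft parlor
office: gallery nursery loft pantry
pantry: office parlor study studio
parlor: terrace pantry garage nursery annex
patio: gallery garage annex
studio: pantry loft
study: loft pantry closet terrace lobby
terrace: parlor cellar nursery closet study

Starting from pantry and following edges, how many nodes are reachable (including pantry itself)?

BFS from pantry visits: pantry, office, parlor, studio, study, gallery, loft, nursery, annex, garage, terrace, closet, lobby, kitchen, patio, cellar
Reachable nodes: 16 of 18 total.

16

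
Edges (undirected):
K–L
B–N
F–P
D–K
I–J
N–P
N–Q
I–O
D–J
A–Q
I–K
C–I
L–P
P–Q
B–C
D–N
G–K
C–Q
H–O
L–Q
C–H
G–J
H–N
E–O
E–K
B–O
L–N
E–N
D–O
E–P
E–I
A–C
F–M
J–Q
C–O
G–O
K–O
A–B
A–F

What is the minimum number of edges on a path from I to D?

Level 0: I
Level 1: C, E, J, K, O
Level 2: A, B, D, G, H, L, N, P, Q
Level 3: F
Level 4: M
D first appears at level 2.

2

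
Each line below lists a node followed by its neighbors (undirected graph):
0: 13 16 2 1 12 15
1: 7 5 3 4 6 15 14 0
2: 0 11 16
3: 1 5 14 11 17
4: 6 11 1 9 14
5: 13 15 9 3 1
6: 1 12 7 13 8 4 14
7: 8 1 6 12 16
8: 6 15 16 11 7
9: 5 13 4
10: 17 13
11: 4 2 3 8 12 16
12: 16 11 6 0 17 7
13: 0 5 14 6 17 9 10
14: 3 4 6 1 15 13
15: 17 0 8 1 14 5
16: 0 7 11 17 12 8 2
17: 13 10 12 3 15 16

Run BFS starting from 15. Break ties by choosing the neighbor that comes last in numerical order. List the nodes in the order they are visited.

15 -> 17 -> 14 -> 8 -> 5 -> 1 -> 0 -> 16 -> 13 -> 12 -> 10 -> 3 -> 6 -> 4 -> 11 -> 7 -> 9 -> 2

Visit 15; enqueue 17, 14, 8, 5, 1, 0 → queue [17, 14, 8, 5, 1, 0]
Visit 17; enqueue 16, 13, 12, 10, 3 → queue [14, 8, 5, 1, 0, 16, 13, 12, 10, 3]
Visit 14; enqueue 6, 4 → queue [8, 5, 1, 0, 16, 13, 12, 10, 3, 6, 4]
Visit 8; enqueue 11, 7 → queue [5, 1, 0, 16, 13, 12, 10, 3, 6, 4, 11, 7]
Visit 5; enqueue 9 → queue [1, 0, 16, 13, 12, 10, 3, 6, 4, 11, 7, 9]
Visit 1 → queue [0, 16, 13, 12, 10, 3, 6, 4, 11, 7, 9]
Visit 0; enqueue 2 → queue [16, 13, 12, 10, 3, 6, 4, 11, 7, 9, 2]
Visit 16 → queue [13, 12, 10, 3, 6, 4, 11, 7, 9, 2]
Visit 13 → queue [12, 10, 3, 6, 4, 11, 7, 9, 2]
Visit 12 → queue [10, 3, 6, 4, 11, 7, 9, 2]
Visit 10 → queue [3, 6, 4, 11, 7, 9, 2]
Visit 3 → queue [6, 4, 11, 7, 9, 2]
Visit 6 → queue [4, 11, 7, 9, 2]
Visit 4 → queue [11, 7, 9, 2]
Visit 11 → queue [7, 9, 2]
Visit 7 → queue [9, 2]
Visit 9 → queue [2]
Visit 2 → queue []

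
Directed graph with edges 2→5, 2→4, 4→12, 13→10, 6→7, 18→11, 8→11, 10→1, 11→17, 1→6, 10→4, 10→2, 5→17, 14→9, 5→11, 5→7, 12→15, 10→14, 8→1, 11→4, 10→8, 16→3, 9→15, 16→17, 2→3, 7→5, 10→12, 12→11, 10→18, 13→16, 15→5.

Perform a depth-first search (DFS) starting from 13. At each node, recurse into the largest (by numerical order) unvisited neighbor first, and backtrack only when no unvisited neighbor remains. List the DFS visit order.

Visit 13
13 → 16
16 → 17
16 → 3
13 → 10
10 → 18
18 → 11
11 → 4
4 → 12
12 → 15
15 → 5
5 → 7
10 → 14
14 → 9
10 → 8
8 → 1
1 → 6
10 → 2

13, 16, 17, 3, 10, 18, 11, 4, 12, 15, 5, 7, 14, 9, 8, 1, 6, 2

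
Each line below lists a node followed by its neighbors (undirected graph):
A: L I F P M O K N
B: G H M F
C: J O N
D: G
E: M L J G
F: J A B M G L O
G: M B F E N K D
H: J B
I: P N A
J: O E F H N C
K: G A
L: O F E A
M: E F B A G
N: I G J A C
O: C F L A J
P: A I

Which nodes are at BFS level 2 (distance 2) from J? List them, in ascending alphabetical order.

Level 0: J
Level 1: C, E, F, H, N, O
Level 2: A, B, G, I, L, M
Level 3: D, K, P

A, B, G, I, L, M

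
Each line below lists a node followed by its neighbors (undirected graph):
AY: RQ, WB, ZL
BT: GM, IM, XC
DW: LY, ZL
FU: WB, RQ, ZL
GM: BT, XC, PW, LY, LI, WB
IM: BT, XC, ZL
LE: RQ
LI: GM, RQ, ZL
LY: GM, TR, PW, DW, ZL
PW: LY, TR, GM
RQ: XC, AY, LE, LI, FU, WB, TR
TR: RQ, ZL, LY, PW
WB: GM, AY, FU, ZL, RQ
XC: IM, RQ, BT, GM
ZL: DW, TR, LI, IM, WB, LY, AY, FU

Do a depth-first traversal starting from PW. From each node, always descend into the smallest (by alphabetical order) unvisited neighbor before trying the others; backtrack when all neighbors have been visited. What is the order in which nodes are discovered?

Visit PW
PW → GM
GM → BT
BT → IM
IM → XC
XC → RQ
RQ → AY
AY → WB
WB → FU
FU → ZL
ZL → DW
DW → LY
LY → TR
ZL → LI
RQ → LE

PW GM BT IM XC RQ AY WB FU ZL DW LY TR LI LE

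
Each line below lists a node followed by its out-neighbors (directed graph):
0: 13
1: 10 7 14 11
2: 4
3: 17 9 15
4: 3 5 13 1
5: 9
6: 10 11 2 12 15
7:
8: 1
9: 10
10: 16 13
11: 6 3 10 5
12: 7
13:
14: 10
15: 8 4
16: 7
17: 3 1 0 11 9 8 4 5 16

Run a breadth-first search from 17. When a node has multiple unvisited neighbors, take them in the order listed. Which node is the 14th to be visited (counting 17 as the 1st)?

14

Visit 17; enqueue 3, 1, 0, 11, 9, 8, 4, 5, 16 → queue [3, 1, 0, 11, 9, 8, 4, 5, 16]
Visit 3; enqueue 15 → queue [1, 0, 11, 9, 8, 4, 5, 16, 15]
Visit 1; enqueue 10, 7, 14 → queue [0, 11, 9, 8, 4, 5, 16, 15, 10, 7, 14]
Visit 0; enqueue 13 → queue [11, 9, 8, 4, 5, 16, 15, 10, 7, 14, 13]
Visit 11; enqueue 6 → queue [9, 8, 4, 5, 16, 15, 10, 7, 14, 13, 6]
Visit 9 → queue [8, 4, 5, 16, 15, 10, 7, 14, 13, 6]
Visit 8 → queue [4, 5, 16, 15, 10, 7, 14, 13, 6]
Visit 4 → queue [5, 16, 15, 10, 7, 14, 13, 6]
Visit 5 → queue [16, 15, 10, 7, 14, 13, 6]
Visit 16 → queue [15, 10, 7, 14, 13, 6]
Visit 15 → queue [10, 7, 14, 13, 6]
Visit 10 → queue [7, 14, 13, 6]
Visit 7 → queue [14, 13, 6]
Visit 14 → queue [13, 6]
Visit 13 → queue [6]
Visit 6; enqueue 2, 12 → queue [2, 12]
Visit 2 → queue [12]
Visit 12 → queue []

Visit order: 17, 3, 1, 0, 11, 9, 8, 4, 5, 16, 15, 10, 7, 14, 13, 6, 2, 12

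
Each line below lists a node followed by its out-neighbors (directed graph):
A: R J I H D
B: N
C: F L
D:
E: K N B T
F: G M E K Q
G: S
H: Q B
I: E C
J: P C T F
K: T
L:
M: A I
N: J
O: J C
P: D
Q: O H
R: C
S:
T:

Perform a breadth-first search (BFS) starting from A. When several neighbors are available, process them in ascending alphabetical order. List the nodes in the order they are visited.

Visit A; enqueue D, H, I, J, R → queue [D, H, I, J, R]
Visit D → queue [H, I, J, R]
Visit H; enqueue B, Q → queue [I, J, R, B, Q]
Visit I; enqueue C, E → queue [J, R, B, Q, C, E]
Visit J; enqueue F, P, T → queue [R, B, Q, C, E, F, P, T]
Visit R → queue [B, Q, C, E, F, P, T]
Visit B; enqueue N → queue [Q, C, E, F, P, T, N]
Visit Q; enqueue O → queue [C, E, F, P, T, N, O]
Visit C; enqueue L → queue [E, F, P, T, N, O, L]
Visit E; enqueue K → queue [F, P, T, N, O, L, K]
Visit F; enqueue G, M → queue [P, T, N, O, L, K, G, M]
Visit P → queue [T, N, O, L, K, G, M]
Visit T → queue [N, O, L, K, G, M]
Visit N → queue [O, L, K, G, M]
Visit O → queue [L, K, G, M]
Visit L → queue [K, G, M]
Visit K → queue [G, M]
Visit G; enqueue S → queue [M, S]
Visit M → queue [S]
Visit S → queue []

A -> D -> H -> I -> J -> R -> B -> Q -> C -> E -> F -> P -> T -> N -> O -> L -> K -> G -> M -> S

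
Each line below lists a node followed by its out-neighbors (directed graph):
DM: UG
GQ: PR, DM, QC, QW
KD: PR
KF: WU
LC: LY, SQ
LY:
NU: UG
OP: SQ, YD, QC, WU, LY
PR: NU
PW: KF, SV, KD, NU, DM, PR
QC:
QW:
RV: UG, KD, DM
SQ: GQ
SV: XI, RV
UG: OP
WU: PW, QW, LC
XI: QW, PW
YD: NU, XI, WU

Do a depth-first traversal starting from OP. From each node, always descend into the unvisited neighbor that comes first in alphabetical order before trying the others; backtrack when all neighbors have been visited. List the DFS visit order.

OP → LY → QC → SQ → GQ → DM → UG → PR → NU → QW → WU → LC → PW → KD → KF → SV → RV → XI → YD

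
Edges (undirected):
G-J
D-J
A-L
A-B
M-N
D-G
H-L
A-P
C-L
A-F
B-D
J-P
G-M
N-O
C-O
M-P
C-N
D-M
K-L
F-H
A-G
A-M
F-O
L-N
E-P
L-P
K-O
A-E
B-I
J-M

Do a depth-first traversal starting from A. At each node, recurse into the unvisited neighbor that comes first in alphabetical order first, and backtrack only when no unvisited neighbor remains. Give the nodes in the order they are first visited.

A, B, D, G, J, M, N, C, L, H, F, O, K, P, E, I

Visit A
A → B
B → D
D → G
G → J
J → M
M → N
N → C
C → L
L → H
H → F
F → O
O → K
L → P
P → E
B → I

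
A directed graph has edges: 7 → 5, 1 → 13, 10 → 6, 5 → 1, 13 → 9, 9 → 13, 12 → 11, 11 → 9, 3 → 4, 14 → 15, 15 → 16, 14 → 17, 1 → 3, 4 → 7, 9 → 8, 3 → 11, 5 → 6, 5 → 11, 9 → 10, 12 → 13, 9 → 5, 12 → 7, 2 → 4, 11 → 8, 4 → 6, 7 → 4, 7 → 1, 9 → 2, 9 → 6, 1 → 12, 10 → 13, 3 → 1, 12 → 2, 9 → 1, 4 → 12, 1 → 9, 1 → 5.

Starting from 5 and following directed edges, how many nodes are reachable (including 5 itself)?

BFS from 5 visits: 5, 1, 6, 11, 3, 9, 12, 13, 8, 4, 2, 10, 7
Reachable nodes: 13 of 17 total.

13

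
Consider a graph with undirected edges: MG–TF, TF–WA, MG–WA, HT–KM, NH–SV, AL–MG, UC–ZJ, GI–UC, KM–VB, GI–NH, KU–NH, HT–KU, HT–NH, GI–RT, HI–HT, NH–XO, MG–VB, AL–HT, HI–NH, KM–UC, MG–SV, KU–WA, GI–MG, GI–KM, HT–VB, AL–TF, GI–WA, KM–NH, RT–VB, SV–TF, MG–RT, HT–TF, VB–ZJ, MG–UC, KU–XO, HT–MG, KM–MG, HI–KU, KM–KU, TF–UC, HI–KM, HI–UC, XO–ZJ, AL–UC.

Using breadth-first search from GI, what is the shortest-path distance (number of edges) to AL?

Level 0: GI
Level 1: KM, MG, NH, RT, UC, WA
Level 2: AL, HI, HT, KU, SV, TF, VB, XO, ZJ
AL first appears at level 2.

2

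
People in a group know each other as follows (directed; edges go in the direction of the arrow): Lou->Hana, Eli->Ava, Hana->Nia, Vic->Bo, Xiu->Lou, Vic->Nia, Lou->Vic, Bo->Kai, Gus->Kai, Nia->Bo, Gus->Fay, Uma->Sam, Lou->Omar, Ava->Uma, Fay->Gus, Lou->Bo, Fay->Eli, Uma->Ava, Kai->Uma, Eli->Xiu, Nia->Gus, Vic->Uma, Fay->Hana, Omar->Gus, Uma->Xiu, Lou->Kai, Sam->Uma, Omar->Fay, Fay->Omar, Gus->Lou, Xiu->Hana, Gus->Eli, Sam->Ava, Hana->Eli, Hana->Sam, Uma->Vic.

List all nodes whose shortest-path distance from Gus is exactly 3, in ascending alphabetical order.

Nia, Sam

Level 0: Gus
Level 1: Eli, Fay, Kai, Lou
Level 2: Ava, Bo, Hana, Omar, Uma, Vic, Xiu
Level 3: Nia, Sam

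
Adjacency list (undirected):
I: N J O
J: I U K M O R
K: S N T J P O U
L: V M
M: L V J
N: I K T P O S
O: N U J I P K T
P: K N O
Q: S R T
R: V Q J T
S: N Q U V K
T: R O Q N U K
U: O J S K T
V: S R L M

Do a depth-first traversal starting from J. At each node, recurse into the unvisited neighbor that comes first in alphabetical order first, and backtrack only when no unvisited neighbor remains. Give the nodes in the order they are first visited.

J -> I -> N -> K -> O -> P -> T -> Q -> R -> V -> L -> M -> S -> U

Visit J
J → I
I → N
N → K
K → O
O → P
O → T
T → Q
Q → R
R → V
V → L
L → M
V → S
S → U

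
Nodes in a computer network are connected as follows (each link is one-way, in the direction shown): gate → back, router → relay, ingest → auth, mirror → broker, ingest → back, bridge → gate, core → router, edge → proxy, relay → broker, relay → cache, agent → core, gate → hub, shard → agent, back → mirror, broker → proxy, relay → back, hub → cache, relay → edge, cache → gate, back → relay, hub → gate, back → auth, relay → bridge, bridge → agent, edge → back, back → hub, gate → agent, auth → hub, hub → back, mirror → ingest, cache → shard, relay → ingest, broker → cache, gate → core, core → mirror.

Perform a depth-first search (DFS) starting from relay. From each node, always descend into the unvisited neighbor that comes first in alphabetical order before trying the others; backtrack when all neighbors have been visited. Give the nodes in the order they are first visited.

relay, back, auth, hub, cache, gate, agent, core, mirror, broker, proxy, ingest, router, shard, bridge, edge

Visit relay
relay → back
back → auth
auth → hub
hub → cache
cache → gate
gate → agent
agent → core
core → mirror
mirror → broker
broker → proxy
mirror → ingest
core → router
cache → shard
relay → bridge
relay → edge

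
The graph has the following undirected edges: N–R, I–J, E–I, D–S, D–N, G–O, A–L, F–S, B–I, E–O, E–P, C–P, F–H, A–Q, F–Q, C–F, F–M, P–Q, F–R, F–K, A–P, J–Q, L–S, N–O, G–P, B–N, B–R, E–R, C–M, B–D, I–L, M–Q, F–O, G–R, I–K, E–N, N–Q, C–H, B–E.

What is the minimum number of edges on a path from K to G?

3

Level 0: K
Level 1: F, I
Level 2: B, C, E, H, J, L, M, O, Q, R, S
Level 3: A, D, G, N, P
G first appears at level 3.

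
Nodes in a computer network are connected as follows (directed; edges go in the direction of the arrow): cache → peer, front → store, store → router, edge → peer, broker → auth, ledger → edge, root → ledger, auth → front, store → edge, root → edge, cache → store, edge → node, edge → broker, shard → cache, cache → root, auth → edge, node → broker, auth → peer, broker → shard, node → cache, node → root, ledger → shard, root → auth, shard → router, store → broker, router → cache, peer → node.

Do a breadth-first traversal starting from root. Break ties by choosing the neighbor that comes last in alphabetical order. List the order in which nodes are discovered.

root ledger edge auth shard peer node broker front router cache store

Visit root; enqueue ledger, edge, auth → queue [ledger, edge, auth]
Visit ledger; enqueue shard → queue [edge, auth, shard]
Visit edge; enqueue peer, node, broker → queue [auth, shard, peer, node, broker]
Visit auth; enqueue front → queue [shard, peer, node, broker, front]
Visit shard; enqueue router, cache → queue [peer, node, broker, front, router, cache]
Visit peer → queue [node, broker, front, router, cache]
Visit node → queue [broker, front, router, cache]
Visit broker → queue [front, router, cache]
Visit front; enqueue store → queue [router, cache, store]
Visit router → queue [cache, store]
Visit cache → queue [store]
Visit store → queue []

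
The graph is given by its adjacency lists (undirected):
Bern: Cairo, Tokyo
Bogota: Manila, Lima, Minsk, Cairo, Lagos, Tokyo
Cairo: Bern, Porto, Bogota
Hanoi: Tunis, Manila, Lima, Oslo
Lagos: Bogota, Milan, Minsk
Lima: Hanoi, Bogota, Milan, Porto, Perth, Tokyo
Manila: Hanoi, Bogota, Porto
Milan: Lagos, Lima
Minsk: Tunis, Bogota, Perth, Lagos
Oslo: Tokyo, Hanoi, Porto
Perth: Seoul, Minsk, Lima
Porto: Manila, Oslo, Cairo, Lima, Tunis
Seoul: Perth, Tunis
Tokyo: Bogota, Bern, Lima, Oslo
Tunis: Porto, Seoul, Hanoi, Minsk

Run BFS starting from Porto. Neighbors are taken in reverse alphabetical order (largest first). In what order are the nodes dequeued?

Visit Porto; enqueue Tunis, Oslo, Manila, Lima, Cairo → queue [Tunis, Oslo, Manila, Lima, Cairo]
Visit Tunis; enqueue Seoul, Minsk, Hanoi → queue [Oslo, Manila, Lima, Cairo, Seoul, Minsk, Hanoi]
Visit Oslo; enqueue Tokyo → queue [Manila, Lima, Cairo, Seoul, Minsk, Hanoi, Tokyo]
Visit Manila; enqueue Bogota → queue [Lima, Cairo, Seoul, Minsk, Hanoi, Tokyo, Bogota]
Visit Lima; enqueue Perth, Milan → queue [Cairo, Seoul, Minsk, Hanoi, Tokyo, Bogota, Perth, Milan]
Visit Cairo; enqueue Bern → queue [Seoul, Minsk, Hanoi, Tokyo, Bogota, Perth, Milan, Bern]
Visit Seoul → queue [Minsk, Hanoi, Tokyo, Bogota, Perth, Milan, Bern]
Visit Minsk; enqueue Lagos → queue [Hanoi, Tokyo, Bogota, Perth, Milan, Bern, Lagos]
Visit Hanoi → queue [Tokyo, Bogota, Perth, Milan, Bern, Lagos]
Visit Tokyo → queue [Bogota, Perth, Milan, Bern, Lagos]
Visit Bogota → queue [Perth, Milan, Bern, Lagos]
Visit Perth → queue [Milan, Bern, Lagos]
Visit Milan → queue [Bern, Lagos]
Visit Bern → queue [Lagos]
Visit Lagos → queue []

Porto → Tunis → Oslo → Manila → Lima → Cairo → Seoul → Minsk → Hanoi → Tokyo → Bogota → Perth → Milan → Bern → Lagos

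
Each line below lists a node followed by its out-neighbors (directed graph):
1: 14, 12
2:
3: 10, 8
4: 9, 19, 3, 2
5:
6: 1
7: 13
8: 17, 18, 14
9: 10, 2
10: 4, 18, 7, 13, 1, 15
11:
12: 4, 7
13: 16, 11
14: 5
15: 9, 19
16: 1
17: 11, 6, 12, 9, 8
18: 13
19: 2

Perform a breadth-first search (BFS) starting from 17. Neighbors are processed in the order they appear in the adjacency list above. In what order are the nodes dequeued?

Visit 17; enqueue 11, 6, 12, 9, 8 → queue [11, 6, 12, 9, 8]
Visit 11 → queue [6, 12, 9, 8]
Visit 6; enqueue 1 → queue [12, 9, 8, 1]
Visit 12; enqueue 4, 7 → queue [9, 8, 1, 4, 7]
Visit 9; enqueue 10, 2 → queue [8, 1, 4, 7, 10, 2]
Visit 8; enqueue 18, 14 → queue [1, 4, 7, 10, 2, 18, 14]
Visit 1 → queue [4, 7, 10, 2, 18, 14]
Visit 4; enqueue 19, 3 → queue [7, 10, 2, 18, 14, 19, 3]
Visit 7; enqueue 13 → queue [10, 2, 18, 14, 19, 3, 13]
Visit 10; enqueue 15 → queue [2, 18, 14, 19, 3, 13, 15]
Visit 2 → queue [18, 14, 19, 3, 13, 15]
Visit 18 → queue [14, 19, 3, 13, 15]
Visit 14; enqueue 5 → queue [19, 3, 13, 15, 5]
Visit 19 → queue [3, 13, 15, 5]
Visit 3 → queue [13, 15, 5]
Visit 13; enqueue 16 → queue [15, 5, 16]
Visit 15 → queue [5, 16]
Visit 5 → queue [16]
Visit 16 → queue []

17, 11, 6, 12, 9, 8, 1, 4, 7, 10, 2, 18, 14, 19, 3, 13, 15, 5, 16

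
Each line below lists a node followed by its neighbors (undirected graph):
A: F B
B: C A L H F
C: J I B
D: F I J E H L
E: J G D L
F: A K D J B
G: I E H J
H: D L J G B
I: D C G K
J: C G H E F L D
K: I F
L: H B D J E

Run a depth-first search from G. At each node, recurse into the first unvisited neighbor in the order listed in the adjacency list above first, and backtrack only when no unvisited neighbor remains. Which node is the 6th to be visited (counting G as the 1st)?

Visit G
G → I
I → D
D → F
F → A
A → B
B → C
C → J
J → H
H → L
L → E
F → K

Visit order: G, I, D, F, A, B, C, J, H, L, E, K

B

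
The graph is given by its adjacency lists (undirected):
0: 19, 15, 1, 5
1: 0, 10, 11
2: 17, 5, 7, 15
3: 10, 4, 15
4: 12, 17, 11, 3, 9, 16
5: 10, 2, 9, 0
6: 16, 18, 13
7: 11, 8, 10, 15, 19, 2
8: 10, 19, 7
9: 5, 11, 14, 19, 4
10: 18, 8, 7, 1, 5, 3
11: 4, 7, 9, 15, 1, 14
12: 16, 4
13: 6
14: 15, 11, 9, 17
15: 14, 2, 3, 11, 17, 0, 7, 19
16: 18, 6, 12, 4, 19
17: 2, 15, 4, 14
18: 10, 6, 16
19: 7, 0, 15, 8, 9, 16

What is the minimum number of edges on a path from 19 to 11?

Level 0: 19
Level 1: 0, 7, 8, 9, 15, 16
Level 2: 1, 2, 3, 4, 5, 6, 10, 11, 12, 14, 17, 18
Level 3: 13
11 first appears at level 2.

2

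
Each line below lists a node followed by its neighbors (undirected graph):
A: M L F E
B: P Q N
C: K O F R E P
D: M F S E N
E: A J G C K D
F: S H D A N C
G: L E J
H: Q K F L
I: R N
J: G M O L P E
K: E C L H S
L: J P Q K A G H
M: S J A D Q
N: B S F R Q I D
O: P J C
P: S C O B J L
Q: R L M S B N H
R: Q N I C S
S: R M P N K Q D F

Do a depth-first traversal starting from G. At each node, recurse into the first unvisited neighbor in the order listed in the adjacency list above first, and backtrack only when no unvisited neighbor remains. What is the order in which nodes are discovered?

Visit G
G → L
L → J
J → M
M → S
S → R
R → Q
Q → B
B → P
P → C
C → K
K → E
E → A
A → F
F → H
F → D
D → N
N → I
C → O

G, L, J, M, S, R, Q, B, P, C, K, E, A, F, H, D, N, I, O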